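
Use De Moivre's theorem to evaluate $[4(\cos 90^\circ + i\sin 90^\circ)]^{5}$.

By De Moivre: z^n = r^n(cos(nθ) + i sin(nθ))
= 4^5(cos(5*90°) + i sin(5*90°))
= 1024(cos 90° + i sin 90°)
= 1024i


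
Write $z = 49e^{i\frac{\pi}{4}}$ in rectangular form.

a = r cos θ = 49 * sqrt(2)/2 = 49*sqrt(2)/2
b = r sin θ = 49 * sqrt(2)/2 = 49*sqrt(2)/2
z = 49*sqrt(2)/2 + (49*sqrt(2)/2)i


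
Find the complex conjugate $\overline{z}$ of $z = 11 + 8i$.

If z = a + bi, then conjugate(z) = a - bi
conjugate(11 + 8i) = 11 - 8i


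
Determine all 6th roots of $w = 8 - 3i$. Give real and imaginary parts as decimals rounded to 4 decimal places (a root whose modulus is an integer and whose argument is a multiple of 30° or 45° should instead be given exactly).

|w| = sqrt(73) ≈ 8.544004, arg(w) ≈ 339.443955°
Root modulus = sqrt(73)^(1/6) ≈ 1.429805
Root arguments: θ_k = (arg(w) + 360°k)/6 for k = 0, 1, ..., 5
Compute each root as (root modulus)(cos θ_k + i sin θ_k) using full-precision intermediates, then round to 4 decimal places.
Roots: 0.7876 + 1.1933i, -0.6396 + 1.2788i, -1.4272 + 0.0854i, -0.7876 - 1.1933i, 0.6396 - 1.2788i, 1.4272 - 0.0854i


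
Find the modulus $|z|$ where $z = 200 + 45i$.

|z| = sqrt(a^2 + b^2) = sqrt(200^2 + 45^2) = sqrt(42025) = 205


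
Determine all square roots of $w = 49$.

|w| = 49, arg(w) = 0°
Root modulus = 49^(1/2) = 7
Root arguments: θ_k = (0° + 360°k)/2 for k = 0, 1, ..., 1
Roots: 7, -7


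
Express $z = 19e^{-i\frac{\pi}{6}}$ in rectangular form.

a = r cos θ = 19 * sqrt(3)/2 = 19*sqrt(3)/2
b = r sin θ = 19 * -1/2 = -19/2
z = 19*sqrt(3)/2 - (19/2)i


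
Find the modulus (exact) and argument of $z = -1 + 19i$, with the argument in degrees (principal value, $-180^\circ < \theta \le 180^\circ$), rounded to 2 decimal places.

|z| = sqrt((-1)^2 + 19^2) = sqrt(362)
arg(z) = arctan(b/a) = arctan(19/-1) (quadrant-adjusted) = 93.01°


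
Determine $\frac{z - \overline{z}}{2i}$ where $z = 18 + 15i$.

z - conjugate(z) = 2bi
(z - conjugate(z))/(2i) = 2bi/(2i) = b = 15


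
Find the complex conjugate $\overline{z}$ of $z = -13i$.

If z = a + bi, then conjugate(z) = a - bi
conjugate(-13i) = 13i


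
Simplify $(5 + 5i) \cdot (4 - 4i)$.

(a1*a2 - b1*b2) + (a1*b2 + b1*a2)i
= (20 - (-20)) + (-20 + 20)i
= 40


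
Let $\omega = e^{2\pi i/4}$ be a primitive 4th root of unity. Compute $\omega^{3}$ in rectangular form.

ω^3 = e^(2πi·3/4) = e^(i·3π/2)
= cos(3π/2) + i sin(3π/2)
= -i


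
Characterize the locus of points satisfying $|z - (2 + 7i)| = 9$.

|z - z0| = r describes a circle centered at z0 with radius r
Here z0 = 2 + 7i and r = 9
Locus: Circle centered at (2, 7) with radius 9


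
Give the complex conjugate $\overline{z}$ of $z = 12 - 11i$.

If z = a + bi, then conjugate(z) = a - bi
conjugate(12 - 11i) = 12 + 11i


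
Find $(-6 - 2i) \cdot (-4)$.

(a1*a2 - b1*b2) + (a1*b2 + b1*a2)i
= (24 - 0) + (0 + 8)i
= 24 + 8i


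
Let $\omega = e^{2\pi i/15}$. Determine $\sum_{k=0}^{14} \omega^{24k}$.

Let ζ = ω^24 = e^(2πi·24/15). Since 15 ∤ 24, ζ ≠ 1.
Sum = Σ_{k=0}^{14} ζ^k = (ζ^15 - 1)/(ζ - 1) = (ω^{24·15} - 1)/(ζ - 1) = (1 - 1)/(ζ - 1) = 0


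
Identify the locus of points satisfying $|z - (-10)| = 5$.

|z - z0| = r describes a circle centered at z0 with radius r
Here z0 = -10 and r = 5
Locus: Circle centered at (-10, 0) with radius 5


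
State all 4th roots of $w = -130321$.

|w| = 130321, arg(w) = 180°
Root modulus = 130321^(1/4) = 19
Root arguments: θ_k = (180° + 360°k)/4 for k = 0, 1, ..., 3
Roots: 19*sqrt(2)/2 + (19*sqrt(2)/2)i, -19*sqrt(2)/2 + (19*sqrt(2)/2)i, -19*sqrt(2)/2 - (19*sqrt(2)/2)i, 19*sqrt(2)/2 - (19*sqrt(2)/2)i


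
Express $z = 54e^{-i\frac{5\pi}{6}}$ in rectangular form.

a = r cos θ = 54 * -sqrt(3)/2 = -27*sqrt(3)
b = r sin θ = 54 * -1/2 = -27
z = -27*sqrt(3) - 27i


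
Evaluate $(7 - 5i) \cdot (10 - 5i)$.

(a1*a2 - b1*b2) + (a1*b2 + b1*a2)i
= (70 - 25) + (-35 + (-50))i
= 45 - 85i


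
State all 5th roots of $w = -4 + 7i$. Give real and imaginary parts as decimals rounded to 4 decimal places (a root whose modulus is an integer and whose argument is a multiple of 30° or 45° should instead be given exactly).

|w| = sqrt(65) ≈ 8.062258, arg(w) ≈ 119.744881°
Root modulus = sqrt(65)^(1/5) ≈ 1.518068
Root arguments: θ_k = (arg(w) + 360°k)/5 for k = 0, 1, ..., 4
Compute each root as (root modulus)(cos θ_k + i sin θ_k) using full-precision intermediates, then round to 4 decimal places.
Roots: 1.3874 + 0.6162i, -0.1573 + 1.5099i, -1.4846 + 0.3169i, -0.7602 - 1.3140i, 1.0148 - 1.1290i


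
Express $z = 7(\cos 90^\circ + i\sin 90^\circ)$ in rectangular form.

a = r cos θ = 7 * 0 = 0
b = r sin θ = 7 * 1 = 7
z = 7i


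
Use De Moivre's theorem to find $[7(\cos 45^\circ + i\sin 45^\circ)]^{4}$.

By De Moivre: z^n = r^n(cos(nθ) + i sin(nθ))
= 7^4(cos(4*45°) + i sin(4*45°))
= 2401(cos 180° + i sin 180°)
= -2401


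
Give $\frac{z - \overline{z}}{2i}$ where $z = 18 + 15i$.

z - conjugate(z) = 2bi
(z - conjugate(z))/(2i) = 2bi/(2i) = b = 15


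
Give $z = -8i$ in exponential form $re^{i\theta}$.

r = |z| = sqrt((0)^2 + (-8)^2) = sqrt(0 + 64) = sqrt(64) = 8
a = 0 and b < 0, so z lies on the negative imaginary axis: θ = -90° = -π/2
z = 8e^(-i*π/2)


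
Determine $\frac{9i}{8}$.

Divisor is real, so divide each part by 8:
= 0 + (9/8)i


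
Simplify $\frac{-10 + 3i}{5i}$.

Multiply numerator and denominator by conjugate (-5i):
= (-10 + 3i)(-5i) / (0^2 + 5^2)
= (15 + 50i) / 25
Divide through by 5: (3 + 10i) / 5
= 3/5 + 2i


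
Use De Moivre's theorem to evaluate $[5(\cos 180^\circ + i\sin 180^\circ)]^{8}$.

By De Moivre: z^n = r^n(cos(nθ) + i sin(nθ))
= 5^8(cos(8*180°) + i sin(8*180°))
= 390625(cos 0° + i sin 0°)
= 390625


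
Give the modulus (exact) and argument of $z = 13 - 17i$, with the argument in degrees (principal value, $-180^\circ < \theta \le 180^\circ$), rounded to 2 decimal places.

|z| = sqrt(13^2 + (-17)^2) = sqrt(458)
arg(z) = arctan(b/a) = arctan(-17/13) (quadrant-adjusted) = -52.59°


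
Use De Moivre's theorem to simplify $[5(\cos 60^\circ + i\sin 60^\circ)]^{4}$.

By De Moivre: z^n = r^n(cos(nθ) + i sin(nθ))
= 5^4(cos(4*60°) + i sin(4*60°))
= 625(cos 240° + i sin 240°)
= -625/2 - (625*sqrt(3)/2)i


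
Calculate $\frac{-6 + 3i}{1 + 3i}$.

Multiply numerator and denominator by conjugate (1 - 3i):
= (-6 + 3i)(1 - 3i) / (1^2 + 3^2)
= (3 + 21i) / 10
= 3/10 + (21/10)i


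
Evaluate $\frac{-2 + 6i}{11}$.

Divisor is real, so divide each part by 11:
= -2/11 + (6/11)i


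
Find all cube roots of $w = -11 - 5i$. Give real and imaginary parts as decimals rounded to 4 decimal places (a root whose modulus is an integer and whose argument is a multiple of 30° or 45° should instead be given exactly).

|w| = sqrt(146) ≈ 12.083046, arg(w) ≈ 204.443955°
Root modulus = sqrt(146)^(1/3) ≈ 2.294698
Root arguments: θ_k = (arg(w) + 360°k)/3 for k = 0, 1, ..., 2
Compute each root as (root modulus)(cos θ_k + i sin θ_k) using full-precision intermediates, then round to 4 decimal places.
Roots: 0.8541 + 2.1298i, -2.2715 - 0.3252i, 1.4174 - 1.8046i


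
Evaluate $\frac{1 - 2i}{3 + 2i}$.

Multiply numerator and denominator by conjugate (3 - 2i):
= (1 - 2i)(3 - 2i) / (3^2 + 2^2)
= (-1 - 8i) / 13
= -1/13 - (8/13)i


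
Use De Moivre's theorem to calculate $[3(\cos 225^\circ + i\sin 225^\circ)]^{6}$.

By De Moivre: z^n = r^n(cos(nθ) + i sin(nθ))
= 3^6(cos(6*225°) + i sin(6*225°))
= 729(cos 270° + i sin 270°)
= -729i


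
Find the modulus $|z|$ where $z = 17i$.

|z| = sqrt(a^2 + b^2) = sqrt(0^2 + 17^2) = sqrt(289) = 17


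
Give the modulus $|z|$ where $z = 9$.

|z| = sqrt(a^2 + b^2) = sqrt(9^2 + 0^2) = sqrt(81) = 9


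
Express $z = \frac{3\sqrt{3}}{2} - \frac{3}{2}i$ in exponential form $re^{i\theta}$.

r = |z| = sqrt((3*sqrt(3)/2)^2 + (-3/2)^2) = sqrt(27/4 + 9/4) = sqrt(9) = 3
θ = arctan(b/a) = arctan(-1.5/2.5981) (quadrant-adjusted) = -30° = -π/6
z = 3e^(-i*π/6)


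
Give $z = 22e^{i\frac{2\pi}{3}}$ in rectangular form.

a = r cos θ = 22 * -1/2 = -11
b = r sin θ = 22 * sqrt(3)/2 = 11*sqrt(3)
z = -11 + 11*sqrt(3)i


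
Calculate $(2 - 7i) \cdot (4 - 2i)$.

(a1*a2 - b1*b2) + (a1*b2 + b1*a2)i
= (8 - 14) + (-4 + (-28))i
= -6 - 32i


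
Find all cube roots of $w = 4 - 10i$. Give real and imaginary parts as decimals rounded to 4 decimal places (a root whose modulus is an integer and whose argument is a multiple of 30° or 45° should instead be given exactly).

|w| = sqrt(116) ≈ 10.770330, arg(w) ≈ 291.801409°
Root modulus = sqrt(116)^(1/3) ≈ 2.208393
Root arguments: θ_k = (arg(w) + 360°k)/3 for k = 0, 1, ..., 2
Compute each root as (root modulus)(cos θ_k + i sin θ_k) using full-precision intermediates, then round to 4 decimal places.
Roots: -0.2794 + 2.1907i, -1.7575 - 1.3373i, 2.0368 - 0.8534i


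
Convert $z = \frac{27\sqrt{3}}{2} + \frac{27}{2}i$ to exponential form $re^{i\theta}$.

r = |z| = sqrt((27*sqrt(3)/2)^2 + (27/2)^2) = sqrt(2187/4 + 729/4) = sqrt(729) = 27
θ = arctan(b/a) = arctan(13.5/23.3827) (quadrant-adjusted) = 30° = π/6
z = 27e^(i*π/6)


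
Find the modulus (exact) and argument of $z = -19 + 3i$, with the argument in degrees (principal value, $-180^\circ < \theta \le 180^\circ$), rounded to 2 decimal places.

|z| = sqrt((-19)^2 + 3^2) = sqrt(370)
arg(z) = arctan(b/a) = arctan(3/-19) (quadrant-adjusted) = 171.03°


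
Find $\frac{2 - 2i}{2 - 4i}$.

Multiply numerator and denominator by conjugate (2 + 4i):
= (2 - 2i)(2 + 4i) / (2^2 + (-4)^2)
= (12 + 4i) / 20
Divide through by 4: (3 + i) / 5
= 3/5 + (1/5)i


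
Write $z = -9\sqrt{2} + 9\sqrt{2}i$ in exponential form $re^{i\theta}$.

r = |z| = sqrt((-9*sqrt(2))^2 + (9*sqrt(2))^2) = sqrt(162 + 162) = sqrt(324) = 18
θ = arctan(b/a) = arctan(12.7279/-12.7279) (quadrant-adjusted) = 135° = 3π/4
z = 18e^(i*3π/4)


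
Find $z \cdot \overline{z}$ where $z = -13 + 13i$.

z * conjugate(z) = |z|^2 = a^2 + b^2
= (-13)^2 + 13^2 = 338


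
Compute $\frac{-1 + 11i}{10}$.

Divisor is real, so divide each part by 10:
= -1/10 + (11/10)i


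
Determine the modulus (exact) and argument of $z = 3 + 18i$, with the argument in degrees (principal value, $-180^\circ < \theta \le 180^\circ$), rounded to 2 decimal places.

|z| = sqrt(3^2 + 18^2) = sqrt(333)
arg(z) = arctan(b/a) = arctan(18/3) (quadrant-adjusted) = 80.54°


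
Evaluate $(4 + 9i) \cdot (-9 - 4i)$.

(a1*a2 - b1*b2) + (a1*b2 + b1*a2)i
= (-36 - (-36)) + (-16 + (-81))i
= -97i


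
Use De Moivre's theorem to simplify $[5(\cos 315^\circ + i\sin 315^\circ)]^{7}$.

By De Moivre: z^n = r^n(cos(nθ) + i sin(nθ))
= 5^7(cos(7*315°) + i sin(7*315°))
= 78125(cos 45° + i sin 45°)
= 78125*sqrt(2)/2 + (78125*sqrt(2)/2)i


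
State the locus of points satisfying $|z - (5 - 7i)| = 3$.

|z - z0| = r describes a circle centered at z0 with radius r
Here z0 = 5 - 7i and r = 3
Locus: Circle centered at (5, -7) with radius 3


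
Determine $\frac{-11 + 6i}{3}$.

Divisor is real, so divide each part by 3:
= -11/3 + 2i


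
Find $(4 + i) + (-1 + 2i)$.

(4 + (-1)) + (1 + 2)i = 3 + 3i


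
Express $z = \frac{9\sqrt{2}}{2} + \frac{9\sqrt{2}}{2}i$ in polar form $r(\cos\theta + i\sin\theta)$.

r = |z| = sqrt(a^2 + b^2) = sqrt((9*sqrt(2)/2)^2 + (9*sqrt(2)/2)^2) = sqrt(81/2 + 81/2) = sqrt(81) = 9
θ = arctan(b/a) = arctan(6.364/6.364) (quadrant-adjusted) = 45°
z = 9(cos 45° + i sin 45°)


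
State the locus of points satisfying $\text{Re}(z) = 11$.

Re(z) = x where z = x + yi; the equation x = 11 is satisfied by all points with that x-coordinate
Locus: Vertical line x = 11


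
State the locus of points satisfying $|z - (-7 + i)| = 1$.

|z - z0| = r describes a circle centered at z0 with radius r
Here z0 = -7 + i and r = 1
Locus: Circle centered at (-7, 1) with radius 1


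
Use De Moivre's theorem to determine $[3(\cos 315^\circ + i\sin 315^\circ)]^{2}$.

By De Moivre: z^n = r^n(cos(nθ) + i sin(nθ))
= 3^2(cos(2*315°) + i sin(2*315°))
= 9(cos 270° + i sin 270°)
= -9i


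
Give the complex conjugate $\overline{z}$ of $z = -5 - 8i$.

If z = a + bi, then conjugate(z) = a - bi
conjugate(-5 - 8i) = -5 + 8i


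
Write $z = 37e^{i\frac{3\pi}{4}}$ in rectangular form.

a = r cos θ = 37 * -sqrt(2)/2 = -37*sqrt(2)/2
b = r sin θ = 37 * sqrt(2)/2 = 37*sqrt(2)/2
z = -37*sqrt(2)/2 + (37*sqrt(2)/2)i


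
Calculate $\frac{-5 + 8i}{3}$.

Divisor is real, so divide each part by 3:
= -5/3 + (8/3)i


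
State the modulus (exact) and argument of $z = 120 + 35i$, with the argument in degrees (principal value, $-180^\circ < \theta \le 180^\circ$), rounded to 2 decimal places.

|z| = sqrt(120^2 + 35^2) = 125
arg(z) = arctan(b/a) = arctan(35/120) (quadrant-adjusted) = 16.26°


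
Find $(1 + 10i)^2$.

(a + bi)^2 = a^2 - b^2 + 2abi
= 1^2 - 10^2 + 2*1*10i
= -99 + 20i


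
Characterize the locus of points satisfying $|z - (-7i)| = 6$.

|z - z0| = r describes a circle centered at z0 with radius r
Here z0 = -7i and r = 6
Locus: Circle centered at (0, -7) with radius 6


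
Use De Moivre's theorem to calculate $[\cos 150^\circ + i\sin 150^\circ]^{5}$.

By De Moivre: z^n = r^n(cos(nθ) + i sin(nθ))
= 1^5(cos(5*150°) + i sin(5*150°))
= 1(cos 30° + i sin 30°)
= sqrt(3)/2 + (1/2)i


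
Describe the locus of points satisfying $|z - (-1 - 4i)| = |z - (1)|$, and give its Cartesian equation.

|z - z1| = |z - z2| means z is equidistant from z1 and z2,
i.e. the perpendicular bisector of the segment from (-1, -4) to (1, 0) (midpoint (0, -2)).
With z = x + yi, square both sides:
(x - (-1))^2 + (y - (-4))^2 = (x - 1)^2 + (y - 0)^2
The x^2 and y^2 terms cancel: 4x + 8y = 1 - 17 = -16
Simplify: x + 2y = -4
Locus: Perpendicular bisector of the segment from (-1, -4) to (1, 0): the line x + 2y = -4


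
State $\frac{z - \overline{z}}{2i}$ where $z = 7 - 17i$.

z - conjugate(z) = 2bi
(z - conjugate(z))/(2i) = 2bi/(2i) = b = -17


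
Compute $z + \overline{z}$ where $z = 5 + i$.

z + conjugate(z) = (a + bi) + (a - bi) = 2a
= 2 * 5 = 10


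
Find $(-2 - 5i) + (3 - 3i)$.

(-2 + 3) + (-5 + (-3))i = 1 - 8i


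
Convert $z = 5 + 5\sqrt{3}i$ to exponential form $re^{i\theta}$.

r = |z| = sqrt((5)^2 + (5*sqrt(3))^2) = sqrt(25 + 75) = sqrt(100) = 10
θ = arctan(b/a) = arctan(8.6603/5) (quadrant-adjusted) = 60° = π/3
z = 10e^(i*π/3)


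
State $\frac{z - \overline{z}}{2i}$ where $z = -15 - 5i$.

z - conjugate(z) = 2bi
(z - conjugate(z))/(2i) = 2bi/(2i) = b = -5


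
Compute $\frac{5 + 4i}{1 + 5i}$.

Multiply numerator and denominator by conjugate (1 - 5i):
= (5 + 4i)(1 - 5i) / (1^2 + 5^2)
= (25 - 21i) / 26
= 25/26 - (21/26)i


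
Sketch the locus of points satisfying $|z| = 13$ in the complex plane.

|z| = 13 means sqrt(x^2 + y^2) = 13
This is a circle of radius 13 centered at the origin


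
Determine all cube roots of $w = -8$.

|w| = 8, arg(w) = 180°
Root modulus = 8^(1/3) = 2
Root arguments: θ_k = (180° + 360°k)/3 for k = 0, 1, ..., 2
Roots: 1 + sqrt(3)i, -2, 1 - sqrt(3)i


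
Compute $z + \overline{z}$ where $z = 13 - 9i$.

z + conjugate(z) = (a + bi) + (a - bi) = 2a
= 2 * 13 = 26


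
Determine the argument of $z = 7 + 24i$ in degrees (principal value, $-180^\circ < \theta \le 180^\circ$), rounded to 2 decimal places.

θ = arctan(b/a) = arctan(24/7) (quadrant-adjusted) = 73.74°


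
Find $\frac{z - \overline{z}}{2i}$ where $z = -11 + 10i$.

z - conjugate(z) = 2bi
(z - conjugate(z))/(2i) = 2bi/(2i) = b = 10


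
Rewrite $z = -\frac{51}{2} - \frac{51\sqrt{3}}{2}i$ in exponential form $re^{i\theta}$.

r = |z| = sqrt((-51/2)^2 + (-51*sqrt(3)/2)^2) = sqrt(2601/4 + 7803/4) = sqrt(2601) = 51
θ = arctan(b/a) = arctan(-44.1673/-25.5) (quadrant-adjusted) = 240° = 4π/3
z = 51e^(i*4π/3)


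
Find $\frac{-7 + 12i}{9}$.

Divisor is real, so divide each part by 9:
= -7/9 + (4/3)i


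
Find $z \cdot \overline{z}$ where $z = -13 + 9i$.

z * conjugate(z) = |z|^2 = a^2 + b^2
= (-13)^2 + 9^2 = 250


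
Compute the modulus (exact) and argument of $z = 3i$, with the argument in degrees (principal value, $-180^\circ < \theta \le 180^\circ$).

|z| = sqrt(0^2 + 3^2) = 3
a = 0 and b > 0, so z lies on the positive imaginary axis: arg(z) = 90°


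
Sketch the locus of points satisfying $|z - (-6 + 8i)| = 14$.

|z - z0| = r describes a circle centered at z0 with radius r
Here z0 = -6 + 8i and r = 14
Locus: Circle centered at (-6, 8) with radius 14


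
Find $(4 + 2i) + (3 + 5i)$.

(4 + 3) + (2 + 5)i = 7 + 7i


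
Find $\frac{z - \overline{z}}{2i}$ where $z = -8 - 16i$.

z - conjugate(z) = 2bi
(z - conjugate(z))/(2i) = 2bi/(2i) = b = -16


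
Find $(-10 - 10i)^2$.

(a + bi)^2 = a^2 - b^2 + 2abi
= (-10)^2 - (-10)^2 + 2*(-10)*(-10)i
= 200i


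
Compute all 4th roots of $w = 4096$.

|w| = 4096, arg(w) = 0°
Root modulus = 4096^(1/4) = 8
Root arguments: θ_k = (0° + 360°k)/4 for k = 0, 1, ..., 3
Roots: 8, 8i, -8, -8i


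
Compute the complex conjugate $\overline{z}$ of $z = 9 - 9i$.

If z = a + bi, then conjugate(z) = a - bi
conjugate(9 - 9i) = 9 + 9i


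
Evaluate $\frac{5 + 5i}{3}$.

Divisor is real, so divide each part by 3:
= 5/3 + (5/3)i


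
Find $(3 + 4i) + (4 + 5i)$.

(3 + 4) + (4 + 5)i = 7 + 9i


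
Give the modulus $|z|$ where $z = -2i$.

|z| = sqrt(a^2 + b^2) = sqrt(0^2 + (-2)^2) = sqrt(4) = 2


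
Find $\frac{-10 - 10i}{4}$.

Divisor is real, so divide each part by 4:
= -5/2 - (5/2)i


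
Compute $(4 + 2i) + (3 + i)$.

(4 + 3) + (2 + 1)i = 7 + 3i


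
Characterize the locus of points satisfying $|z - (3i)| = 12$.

|z - z0| = r describes a circle centered at z0 with radius r
Here z0 = 3i and r = 12
Locus: Circle centered at (0, 3) with radius 12


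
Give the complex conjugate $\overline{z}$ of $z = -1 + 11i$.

If z = a + bi, then conjugate(z) = a - bi
conjugate(-1 + 11i) = -1 - 11i


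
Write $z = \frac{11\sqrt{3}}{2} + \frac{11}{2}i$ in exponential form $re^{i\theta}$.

r = |z| = sqrt((11*sqrt(3)/2)^2 + (11/2)^2) = sqrt(363/4 + 121/4) = sqrt(121) = 11
θ = arctan(b/a) = arctan(5.5/9.5263) (quadrant-adjusted) = 30° = π/6
z = 11e^(i*π/6)


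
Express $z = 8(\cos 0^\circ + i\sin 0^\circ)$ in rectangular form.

a = r cos θ = 8 * 1 = 8
b = r sin θ = 8 * 0 = 0
z = 8


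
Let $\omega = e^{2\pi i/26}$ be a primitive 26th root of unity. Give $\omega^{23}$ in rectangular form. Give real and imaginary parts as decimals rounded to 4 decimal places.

ω^23 = e^(2πi·23/26) = e^(i·23π/13)
= cos(23π/13) + i sin(23π/13)
= 0.7485 - 0.6631i


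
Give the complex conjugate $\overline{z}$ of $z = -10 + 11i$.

If z = a + bi, then conjugate(z) = a - bi
conjugate(-10 + 11i) = -10 - 11i


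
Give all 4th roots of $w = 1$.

|w| = 1, arg(w) = 0°
Root modulus = 1^(1/4) = 1
Root arguments: θ_k = (0° + 360°k)/4 for k = 0, 1, ..., 3
Roots: 1, i, -1, -i


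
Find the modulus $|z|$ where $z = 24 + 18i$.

|z| = sqrt(a^2 + b^2) = sqrt(24^2 + 18^2) = sqrt(900) = 30


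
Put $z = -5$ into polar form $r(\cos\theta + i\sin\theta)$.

r = |z| = sqrt(a^2 + b^2) = sqrt((-5)^2 + (0)^2) = sqrt(25 + 0) = sqrt(25) = 5
b = 0 and a < 0, so z lies on the negative real axis: θ = 180°
z = 5(cos 180° + i sin 180°)


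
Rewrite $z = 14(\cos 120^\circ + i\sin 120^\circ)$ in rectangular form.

a = r cos θ = 14 * -1/2 = -7
b = r sin θ = 14 * sqrt(3)/2 = 7*sqrt(3)
z = -7 + 7*sqrt(3)i


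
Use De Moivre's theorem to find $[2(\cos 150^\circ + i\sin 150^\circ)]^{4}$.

By De Moivre: z^n = r^n(cos(nθ) + i sin(nθ))
= 2^4(cos(4*150°) + i sin(4*150°))
= 16(cos 240° + i sin 240°)
= -8 - 8*sqrt(3)i


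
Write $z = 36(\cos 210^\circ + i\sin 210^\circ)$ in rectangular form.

a = r cos θ = 36 * -sqrt(3)/2 = -18*sqrt(3)
b = r sin θ = 36 * -1/2 = -18
z = -18*sqrt(3) - 18i


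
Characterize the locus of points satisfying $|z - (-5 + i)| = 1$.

|z - z0| = r describes a circle centered at z0 with radius r
Here z0 = -5 + i and r = 1
Locus: Circle centered at (-5, 1) with radius 1


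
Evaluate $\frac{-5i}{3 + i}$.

Multiply numerator and denominator by conjugate (3 - i):
= (-5i)(3 - i) / (3^2 + 1^2)
= (-5 - 15i) / 10
Divide through by 5: (-1 - 3i) / 2
= -1/2 - (3/2)i


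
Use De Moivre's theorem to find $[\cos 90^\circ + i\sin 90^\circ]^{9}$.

By De Moivre: z^n = r^n(cos(nθ) + i sin(nθ))
= 1^9(cos(9*90°) + i sin(9*90°))
= 1(cos 90° + i sin 90°)
= i


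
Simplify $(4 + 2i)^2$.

(a + bi)^2 = a^2 - b^2 + 2abi
= 4^2 - 2^2 + 2*4*2i
= 12 + 16i


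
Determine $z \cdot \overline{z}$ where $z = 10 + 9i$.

z * conjugate(z) = |z|^2 = a^2 + b^2
= 10^2 + 9^2 = 181


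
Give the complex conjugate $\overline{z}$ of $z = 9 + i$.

If z = a + bi, then conjugate(z) = a - bi
conjugate(9 + i) = 9 - i


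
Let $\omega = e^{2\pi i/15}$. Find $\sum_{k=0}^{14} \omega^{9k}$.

Let ζ = ω^9 = e^(2πi·9/15). Since 15 ∤ 9, ζ ≠ 1.
Sum = Σ_{k=0}^{14} ζ^k = (ζ^15 - 1)/(ζ - 1) = (ω^{9·15} - 1)/(ζ - 1) = (1 - 1)/(ζ - 1) = 0


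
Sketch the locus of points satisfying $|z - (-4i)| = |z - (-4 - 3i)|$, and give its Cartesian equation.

|z - z1| = |z - z2| means z is equidistant from z1 and z2,
i.e. the perpendicular bisector of the segment from (0, -4) to (-4, -3) (midpoint (-2, -7/2)).
With z = x + yi, square both sides:
(x - 0)^2 + (y - (-4))^2 = (x - (-4))^2 + (y - (-3))^2
The x^2 and y^2 terms cancel: -8x + 2y = 25 - 16 = 9
Simplify: 8x - 2y = -9
Locus: Perpendicular bisector of the segment from (0, -4) to (-4, -3): the line 8x - 2y = -9


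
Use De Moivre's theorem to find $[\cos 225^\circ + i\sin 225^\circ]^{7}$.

By De Moivre: z^n = r^n(cos(nθ) + i sin(nθ))
= 1^7(cos(7*225°) + i sin(7*225°))
= 1(cos 135° + i sin 135°)
= -sqrt(2)/2 + (sqrt(2)/2)i


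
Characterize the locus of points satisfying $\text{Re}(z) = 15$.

Re(z) = x where z = x + yi; the equation x = 15 is satisfied by all points with that x-coordinate
Locus: Vertical line x = 15


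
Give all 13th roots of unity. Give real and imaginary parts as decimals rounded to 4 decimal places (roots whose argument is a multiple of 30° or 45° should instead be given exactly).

ω_k = e^(2πik/13) = cos(2πk/13) + i sin(2πk/13) for k = 0, 1, ..., 12
Roots: 1, 0.8855 + 0.4647i, 0.5681 + 0.8230i, 0.1205 + 0.9927i, -0.3546 + 0.9350i, -0.7485 + 0.6631i, -0.9709 + 0.2393i, -0.9709 - 0.2393i, -0.7485 - 0.6631i, -0.3546 - 0.9350i, 0.1205 - 0.9927i, 0.5681 - 0.8230i, 0.8855 - 0.4647i


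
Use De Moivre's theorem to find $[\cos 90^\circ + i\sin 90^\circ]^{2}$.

By De Moivre: z^n = r^n(cos(nθ) + i sin(nθ))
= 1^2(cos(2*90°) + i sin(2*90°))
= 1(cos 180° + i sin 180°)
= -1


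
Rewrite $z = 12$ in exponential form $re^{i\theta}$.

r = |z| = sqrt((12)^2 + (0)^2) = sqrt(144 + 0) = sqrt(144) = 12
b = 0 and a > 0, so z lies on the positive real axis: θ = 0
z = 12e^(i*0) = 12


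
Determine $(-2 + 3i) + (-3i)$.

(-2 + 0) + (3 + (-3))i = -2


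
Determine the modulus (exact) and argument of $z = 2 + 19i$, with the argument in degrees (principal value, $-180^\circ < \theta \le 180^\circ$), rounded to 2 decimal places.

|z| = sqrt(2^2 + 19^2) = sqrt(365)
arg(z) = arctan(b/a) = arctan(19/2) (quadrant-adjusted) = 83.99°


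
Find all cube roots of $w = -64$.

|w| = 64, arg(w) = 180°
Root modulus = 64^(1/3) = 4
Root arguments: θ_k = (180° + 360°k)/3 for k = 0, 1, ..., 2
Roots: 2 + 2*sqrt(3)i, -4, 2 - 2*sqrt(3)i


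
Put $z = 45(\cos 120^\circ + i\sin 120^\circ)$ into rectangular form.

a = r cos θ = 45 * -1/2 = -45/2
b = r sin θ = 45 * sqrt(3)/2 = 45*sqrt(3)/2
z = -45/2 + (45*sqrt(3)/2)i


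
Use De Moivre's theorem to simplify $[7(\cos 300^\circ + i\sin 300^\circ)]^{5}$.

By De Moivre: z^n = r^n(cos(nθ) + i sin(nθ))
= 7^5(cos(5*300°) + i sin(5*300°))
= 16807(cos 60° + i sin 60°)
= 16807/2 + (16807*sqrt(3)/2)i


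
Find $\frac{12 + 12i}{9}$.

Divisor is real, so divide each part by 9:
= 4/3 + (4/3)i


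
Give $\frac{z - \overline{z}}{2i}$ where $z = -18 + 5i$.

z - conjugate(z) = 2bi
(z - conjugate(z))/(2i) = 2bi/(2i) = b = 5


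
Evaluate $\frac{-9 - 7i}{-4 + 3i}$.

Multiply numerator and denominator by conjugate (-4 - 3i):
= (-9 - 7i)(-4 - 3i) / ((-4)^2 + 3^2)
= (15 + 55i) / 25
Divide through by 5: (3 + 11i) / 5
= 3/5 + (11/5)i


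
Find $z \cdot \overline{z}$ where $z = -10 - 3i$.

z * conjugate(z) = |z|^2 = a^2 + b^2
= (-10)^2 + (-3)^2 = 109


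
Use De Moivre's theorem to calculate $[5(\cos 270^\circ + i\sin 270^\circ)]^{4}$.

By De Moivre: z^n = r^n(cos(nθ) + i sin(nθ))
= 5^4(cos(4*270°) + i sin(4*270°))
= 625(cos 0° + i sin 0°)
= 625


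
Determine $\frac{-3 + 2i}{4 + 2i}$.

Multiply numerator and denominator by conjugate (4 - 2i):
= (-3 + 2i)(4 - 2i) / (4^2 + 2^2)
= (-8 + 14i) / 20
Divide through by 2: (-4 + 7i) / 10
= -2/5 + (7/10)i


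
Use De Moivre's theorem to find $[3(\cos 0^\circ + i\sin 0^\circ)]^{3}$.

By De Moivre: z^n = r^n(cos(nθ) + i sin(nθ))
= 3^3(cos(3*0°) + i sin(3*0°))
= 27(cos 0° + i sin 0°)
= 27


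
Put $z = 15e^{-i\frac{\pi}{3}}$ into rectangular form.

a = r cos θ = 15 * 1/2 = 15/2
b = r sin θ = 15 * -sqrt(3)/2 = -15*sqrt(3)/2
z = 15/2 - (15*sqrt(3)/2)i


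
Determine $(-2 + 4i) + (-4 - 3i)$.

(-2 + (-4)) + (4 + (-3))i = -6 + i


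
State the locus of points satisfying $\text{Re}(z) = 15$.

Re(z) = x where z = x + yi; the equation x = 15 is satisfied by all points with that x-coordinate
Locus: Vertical line x = 15


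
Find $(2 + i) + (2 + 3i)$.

(2 + 2) + (1 + 3)i = 4 + 4i


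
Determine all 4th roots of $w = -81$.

|w| = 81, arg(w) = 180°
Root modulus = 81^(1/4) = 3
Root arguments: θ_k = (180° + 360°k)/4 for k = 0, 1, ..., 3
Roots: 3*sqrt(2)/2 + (3*sqrt(2)/2)i, -3*sqrt(2)/2 + (3*sqrt(2)/2)i, -3*sqrt(2)/2 - (3*sqrt(2)/2)i, 3*sqrt(2)/2 - (3*sqrt(2)/2)i


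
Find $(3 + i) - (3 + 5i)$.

(3 - 3) + (1 - 5)i = -4i


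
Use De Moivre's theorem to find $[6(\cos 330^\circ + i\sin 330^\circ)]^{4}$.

By De Moivre: z^n = r^n(cos(nθ) + i sin(nθ))
= 6^4(cos(4*330°) + i sin(4*330°))
= 1296(cos 240° + i sin 240°)
= -648 - 648*sqrt(3)i


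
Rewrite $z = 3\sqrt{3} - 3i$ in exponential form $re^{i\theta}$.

r = |z| = sqrt((3*sqrt(3))^2 + (-3)^2) = sqrt(27 + 9) = sqrt(36) = 6
θ = arctan(b/a) = arctan(-3/5.1962) (quadrant-adjusted) = -30° = -π/6
z = 6e^(-i*π/6)


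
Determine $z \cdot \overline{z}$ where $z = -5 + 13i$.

z * conjugate(z) = |z|^2 = a^2 + b^2
= (-5)^2 + 13^2 = 194


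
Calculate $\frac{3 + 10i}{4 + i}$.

Multiply numerator and denominator by conjugate (4 - i):
= (3 + 10i)(4 - i) / (4^2 + 1^2)
= (22 + 37i) / 17
= 22/17 + (37/17)i


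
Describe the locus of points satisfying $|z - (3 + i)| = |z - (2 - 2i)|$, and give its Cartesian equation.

|z - z1| = |z - z2| means z is equidistant from z1 and z2,
i.e. the perpendicular bisector of the segment from (3, 1) to (2, -2) (midpoint (5/2, -1/2)).
With z = x + yi, square both sides:
(x - 3)^2 + (y - 1)^2 = (x - 2)^2 + (y - (-2))^2
The x^2 and y^2 terms cancel: -2x + (-6)y = 8 - 10 = -2
Simplify: x + 3y = 1
Locus: Perpendicular bisector of the segment from (3, 1) to (2, -2): the line x + 3y = 1


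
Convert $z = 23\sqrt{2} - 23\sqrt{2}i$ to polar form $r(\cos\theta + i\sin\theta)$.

r = |z| = sqrt(a^2 + b^2) = sqrt((23*sqrt(2))^2 + (-23*sqrt(2))^2) = sqrt(1058 + 1058) = sqrt(2116) = 46
θ = arctan(b/a) = arctan(-32.5269/32.5269) (quadrant-adjusted) = 315°
z = 46(cos 315° + i sin 315°)


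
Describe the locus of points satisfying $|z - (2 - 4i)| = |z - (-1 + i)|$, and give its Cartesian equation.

|z - z1| = |z - z2| means z is equidistant from z1 and z2,
i.e. the perpendicular bisector of the segment from (2, -4) to (-1, 1) (midpoint (1/2, -3/2)).
With z = x + yi, square both sides:
(x - 2)^2 + (y - (-4))^2 = (x - (-1))^2 + (y - 1)^2
The x^2 and y^2 terms cancel: -6x + 10y = 2 - 20 = -18
Simplify: 3x - 5y = 9
Locus: Perpendicular bisector of the segment from (2, -4) to (-1, 1): the line 3x - 5y = 9


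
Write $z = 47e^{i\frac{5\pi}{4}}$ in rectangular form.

a = r cos θ = 47 * -sqrt(2)/2 = -47*sqrt(2)/2
b = r sin θ = 47 * -sqrt(2)/2 = -47*sqrt(2)/2
z = -47*sqrt(2)/2 - (47*sqrt(2)/2)i


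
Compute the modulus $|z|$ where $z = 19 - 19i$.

|z| = sqrt(a^2 + b^2) = sqrt(19^2 + (-19)^2) = sqrt(722) = sqrt(722)


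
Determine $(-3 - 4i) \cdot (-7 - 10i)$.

(a1*a2 - b1*b2) + (a1*b2 + b1*a2)i
= (21 - 40) + (30 + 28)i
= -19 + 58i


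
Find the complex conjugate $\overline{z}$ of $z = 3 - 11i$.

If z = a + bi, then conjugate(z) = a - bi
conjugate(3 - 11i) = 3 + 11i


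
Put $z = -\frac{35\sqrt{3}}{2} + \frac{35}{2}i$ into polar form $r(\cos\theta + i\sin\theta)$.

r = |z| = sqrt(a^2 + b^2) = sqrt((-35*sqrt(3)/2)^2 + (35/2)^2) = sqrt(3675/4 + 1225/4) = sqrt(1225) = 35
θ = arctan(b/a) = arctan(17.5/-30.3109) (quadrant-adjusted) = 150°
z = 35(cos 150° + i sin 150°)


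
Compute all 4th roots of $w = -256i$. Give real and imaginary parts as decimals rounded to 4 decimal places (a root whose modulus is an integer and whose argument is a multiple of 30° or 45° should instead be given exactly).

|w| = 256, arg(w) = 270°
Root modulus = 256^(1/4) = 4
Root arguments: θ_k = (270° + 360°k)/4 for k = 0, 1, ..., 3
Compute each root as (root modulus)(cos θ_k + i sin θ_k) using full-precision intermediates, then round to 4 decimal places.
Roots: 1.5307 + 3.6955i, -3.6955 + 1.5307i, -1.5307 - 3.6955i, 3.6955 - 1.5307i


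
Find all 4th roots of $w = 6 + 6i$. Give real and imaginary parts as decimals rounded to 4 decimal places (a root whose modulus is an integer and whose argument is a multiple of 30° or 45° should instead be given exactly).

|w| = sqrt(72) ≈ 8.485281, arg(w) = 45°
Root modulus = sqrt(72)^(1/4) ≈ 1.706737
Root arguments: θ_k = (45° + 360°k)/4 for k = 0, 1, ..., 3
Compute each root as (root modulus)(cos θ_k + i sin θ_k) using full-precision intermediates, then round to 4 decimal places.
Roots: 1.6739 + 0.3330i, -0.3330 + 1.6739i, -1.6739 - 0.3330i, 0.3330 - 1.6739i


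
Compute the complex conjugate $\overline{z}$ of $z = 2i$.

If z = a + bi, then conjugate(z) = a - bi
conjugate(2i) = -2i


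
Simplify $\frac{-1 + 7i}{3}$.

Divisor is real, so divide each part by 3:
= -1/3 + (7/3)i


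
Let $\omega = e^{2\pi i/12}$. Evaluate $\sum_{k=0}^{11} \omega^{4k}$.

Let ζ = ω^4 = e^(2πi·4/12). Since 12 ∤ 4, ζ ≠ 1.
Sum = Σ_{k=0}^{11} ζ^k = (ζ^12 - 1)/(ζ - 1) = (ω^{4·12} - 1)/(ζ - 1) = (1 - 1)/(ζ - 1) = 0


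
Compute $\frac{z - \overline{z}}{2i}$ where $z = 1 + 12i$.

z - conjugate(z) = 2bi
(z - conjugate(z))/(2i) = 2bi/(2i) = b = 12


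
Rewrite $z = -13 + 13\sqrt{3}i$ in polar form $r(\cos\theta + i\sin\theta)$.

r = |z| = sqrt(a^2 + b^2) = sqrt((-13)^2 + (13*sqrt(3))^2) = sqrt(169 + 507) = sqrt(676) = 26
θ = arctan(b/a) = arctan(22.5167/-13) (quadrant-adjusted) = 120°
z = 26(cos 120° + i sin 120°)


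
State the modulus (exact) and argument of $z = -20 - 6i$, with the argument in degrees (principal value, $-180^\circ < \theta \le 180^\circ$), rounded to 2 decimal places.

|z| = sqrt((-20)^2 + (-6)^2) = sqrt(436)
arg(z) = arctan(b/a) = arctan(-6/-20) (quadrant-adjusted) = -163.30°


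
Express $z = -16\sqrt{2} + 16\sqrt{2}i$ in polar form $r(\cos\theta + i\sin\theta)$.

r = |z| = sqrt(a^2 + b^2) = sqrt((-16*sqrt(2))^2 + (16*sqrt(2))^2) = sqrt(512 + 512) = sqrt(1024) = 32
θ = arctan(b/a) = arctan(22.6274/-22.6274) (quadrant-adjusted) = 135°
z = 32(cos 135° + i sin 135°)


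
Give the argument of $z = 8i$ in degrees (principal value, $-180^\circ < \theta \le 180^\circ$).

a = 0 and b > 0, so z lies on the positive imaginary axis: θ = 90°


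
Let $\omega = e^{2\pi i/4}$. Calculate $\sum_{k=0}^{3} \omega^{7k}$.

Let ζ = ω^7 = e^(2πi·7/4). Since 4 ∤ 7, ζ ≠ 1.
Sum = Σ_{k=0}^{3} ζ^k = (ζ^4 - 1)/(ζ - 1) = (ω^{7·4} - 1)/(ζ - 1) = (1 - 1)/(ζ - 1) = 0


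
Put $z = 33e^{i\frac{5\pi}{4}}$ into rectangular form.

a = r cos θ = 33 * -sqrt(2)/2 = -33*sqrt(2)/2
b = r sin θ = 33 * -sqrt(2)/2 = -33*sqrt(2)/2
z = -33*sqrt(2)/2 - (33*sqrt(2)/2)i


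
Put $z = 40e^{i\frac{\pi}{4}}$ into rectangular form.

a = r cos θ = 40 * sqrt(2)/2 = 20*sqrt(2)
b = r sin θ = 40 * sqrt(2)/2 = 20*sqrt(2)
z = 20*sqrt(2) + 20*sqrt(2)i


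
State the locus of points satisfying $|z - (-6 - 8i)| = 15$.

|z - z0| = r describes a circle centered at z0 with radius r
Here z0 = -6 - 8i and r = 15
Locus: Circle centered at (-6, -8) with radius 15


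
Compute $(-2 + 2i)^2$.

(a + bi)^2 = a^2 - b^2 + 2abi
= (-2)^2 - 2^2 + 2*(-2)*2i
= -8i


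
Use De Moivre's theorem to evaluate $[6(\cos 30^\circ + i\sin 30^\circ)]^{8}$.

By De Moivre: z^n = r^n(cos(nθ) + i sin(nθ))
= 6^8(cos(8*30°) + i sin(8*30°))
= 1679616(cos 240° + i sin 240°)
= -839808 - 839808*sqrt(3)i


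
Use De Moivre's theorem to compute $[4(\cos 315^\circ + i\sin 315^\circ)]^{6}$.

By De Moivre: z^n = r^n(cos(nθ) + i sin(nθ))
= 4^6(cos(6*315°) + i sin(6*315°))
= 4096(cos 90° + i sin 90°)
= 4096i


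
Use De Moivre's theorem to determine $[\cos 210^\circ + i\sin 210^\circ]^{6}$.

By De Moivre: z^n = r^n(cos(nθ) + i sin(nθ))
= 1^6(cos(6*210°) + i sin(6*210°))
= 1(cos 180° + i sin 180°)
= -1


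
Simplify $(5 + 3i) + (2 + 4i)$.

(5 + 2) + (3 + 4)i = 7 + 7i


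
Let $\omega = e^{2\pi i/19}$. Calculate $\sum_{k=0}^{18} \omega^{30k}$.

Let ζ = ω^30 = e^(2πi·30/19). Since 19 ∤ 30, ζ ≠ 1.
Sum = Σ_{k=0}^{18} ζ^k = (ζ^19 - 1)/(ζ - 1) = (ω^{30·19} - 1)/(ζ - 1) = (1 - 1)/(ζ - 1) = 0


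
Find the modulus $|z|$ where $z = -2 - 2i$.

|z| = sqrt(a^2 + b^2) = sqrt((-2)^2 + (-2)^2) = sqrt(8) = sqrt(8)


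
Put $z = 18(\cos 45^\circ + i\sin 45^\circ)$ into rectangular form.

a = r cos θ = 18 * sqrt(2)/2 = 9*sqrt(2)
b = r sin θ = 18 * sqrt(2)/2 = 9*sqrt(2)
z = 9*sqrt(2) + 9*sqrt(2)i


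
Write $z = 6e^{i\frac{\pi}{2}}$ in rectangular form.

a = r cos θ = 6 * 0 = 0
b = r sin θ = 6 * 1 = 6
z = 6i


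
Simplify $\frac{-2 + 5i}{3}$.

Divisor is real, so divide each part by 3:
= -2/3 + (5/3)i


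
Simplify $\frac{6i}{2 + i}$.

Multiply numerator and denominator by conjugate (2 - i):
= (6i)(2 - i) / (2^2 + 1^2)
= (6 + 12i) / 5
= 6/5 + (12/5)i


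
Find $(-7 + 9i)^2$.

(a + bi)^2 = a^2 - b^2 + 2abi
= (-7)^2 - 9^2 + 2*(-7)*9i
= -32 - 126i


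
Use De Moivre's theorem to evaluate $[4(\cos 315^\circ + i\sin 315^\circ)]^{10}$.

By De Moivre: z^n = r^n(cos(nθ) + i sin(nθ))
= 4^10(cos(10*315°) + i sin(10*315°))
= 1048576(cos 270° + i sin 270°)
= -1048576i


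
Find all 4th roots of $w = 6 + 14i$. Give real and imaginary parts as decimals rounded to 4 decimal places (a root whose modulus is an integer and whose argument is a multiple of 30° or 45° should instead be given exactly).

|w| = sqrt(232) ≈ 15.231546, arg(w) ≈ 66.801409°
Root modulus = sqrt(232)^(1/4) ≈ 1.975541
Root arguments: θ_k = (arg(w) + 360°k)/4 for k = 0, 1, ..., 3
Compute each root as (root modulus)(cos θ_k + i sin θ_k) using full-precision intermediates, then round to 4 decimal places.
Roots: 1.8922 + 0.5677i, -0.5677 + 1.8922i, -1.8922 - 0.5677i, 0.5677 - 1.8922i


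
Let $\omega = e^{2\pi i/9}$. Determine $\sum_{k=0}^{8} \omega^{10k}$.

Let ζ = ω^10 = e^(2πi·10/9). Since 9 ∤ 10, ζ ≠ 1.
Sum = Σ_{k=0}^{8} ζ^k = (ζ^9 - 1)/(ζ - 1) = (ω^{10·9} - 1)/(ζ - 1) = (1 - 1)/(ζ - 1) = 0


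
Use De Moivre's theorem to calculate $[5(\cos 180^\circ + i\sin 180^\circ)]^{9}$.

By De Moivre: z^n = r^n(cos(nθ) + i sin(nθ))
= 5^9(cos(9*180°) + i sin(9*180°))
= 1953125(cos 180° + i sin 180°)
= -1953125


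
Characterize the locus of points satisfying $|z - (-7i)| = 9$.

|z - z0| = r describes a circle centered at z0 with radius r
Here z0 = -7i and r = 9
Locus: Circle centered at (0, -7) with radius 9


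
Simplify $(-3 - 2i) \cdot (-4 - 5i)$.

(a1*a2 - b1*b2) + (a1*b2 + b1*a2)i
= (12 - 10) + (15 + 8)i
= 2 + 23i


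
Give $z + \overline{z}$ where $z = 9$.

z + conjugate(z) = (a + bi) + (a - bi) = 2a
= 2 * 9 = 18


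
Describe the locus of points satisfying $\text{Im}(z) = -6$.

Im(z) = y where z = x + yi; the equation y = -6 is satisfied by all points with that y-coordinate
Locus: Horizontal line y = -6


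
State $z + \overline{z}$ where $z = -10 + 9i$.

z + conjugate(z) = (a + bi) + (a - bi) = 2a
= 2 * (-10) = -20


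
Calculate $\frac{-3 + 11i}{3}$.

Divisor is real, so divide each part by 3:
= -1 + (11/3)i


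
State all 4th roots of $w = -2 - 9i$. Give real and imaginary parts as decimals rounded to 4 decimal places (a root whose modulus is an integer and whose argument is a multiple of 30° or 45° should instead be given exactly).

|w| = sqrt(85) ≈ 9.219544, arg(w) ≈ 257.471192°
Root modulus = sqrt(85)^(1/4) ≈ 1.742518
Root arguments: θ_k = (arg(w) + 360°k)/4 for k = 0, 1, ..., 3
Compute each root as (root modulus)(cos θ_k + i sin θ_k) using full-precision intermediates, then round to 4 decimal places.
Roots: 0.7538 + 1.5710i, -1.5710 + 0.7538i, -0.7538 - 1.5710i, 1.5710 - 0.7538i


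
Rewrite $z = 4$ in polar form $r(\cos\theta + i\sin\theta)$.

r = |z| = sqrt(a^2 + b^2) = sqrt((4)^2 + (0)^2) = sqrt(16 + 0) = sqrt(16) = 4
b = 0 and a > 0, so z lies on the positive real axis: θ = 0°
z = 4(cos 0° + i sin 0°)


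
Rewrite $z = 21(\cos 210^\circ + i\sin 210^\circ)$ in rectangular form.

a = r cos θ = 21 * -sqrt(3)/2 = -21*sqrt(3)/2
b = r sin θ = 21 * -1/2 = -21/2
z = -21*sqrt(3)/2 - (21/2)i


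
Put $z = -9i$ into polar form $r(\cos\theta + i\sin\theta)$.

r = |z| = sqrt(a^2 + b^2) = sqrt((0)^2 + (-9)^2) = sqrt(0 + 81) = sqrt(81) = 9
a = 0 and b < 0, so z lies on the negative imaginary axis: θ = 270°
z = 9(cos 270° + i sin 270°)


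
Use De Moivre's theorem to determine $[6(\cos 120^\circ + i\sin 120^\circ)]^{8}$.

By De Moivre: z^n = r^n(cos(nθ) + i sin(nθ))
= 6^8(cos(8*120°) + i sin(8*120°))
= 1679616(cos 240° + i sin 240°)
= -839808 - 839808*sqrt(3)i


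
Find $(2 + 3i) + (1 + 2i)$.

(2 + 1) + (3 + 2)i = 3 + 5i


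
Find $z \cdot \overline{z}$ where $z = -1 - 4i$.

z * conjugate(z) = |z|^2 = a^2 + b^2
= (-1)^2 + (-4)^2 = 17


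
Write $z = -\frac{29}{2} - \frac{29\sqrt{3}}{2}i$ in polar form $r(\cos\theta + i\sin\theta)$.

r = |z| = sqrt(a^2 + b^2) = sqrt((-29/2)^2 + (-29*sqrt(3)/2)^2) = sqrt(841/4 + 2523/4) = sqrt(841) = 29
θ = arctan(b/a) = arctan(-25.1147/-14.5) (quadrant-adjusted) = 240°
z = 29(cos 240° + i sin 240°)


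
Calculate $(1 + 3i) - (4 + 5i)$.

(1 - 4) + (3 - 5)i = -3 - 2i


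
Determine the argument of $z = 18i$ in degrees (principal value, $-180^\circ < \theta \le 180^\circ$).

a = 0 and b > 0, so z lies on the positive imaginary axis: θ = 90°


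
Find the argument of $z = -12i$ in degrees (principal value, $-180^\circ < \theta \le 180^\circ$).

a = 0 and b < 0, so z lies on the negative imaginary axis: θ = -90°


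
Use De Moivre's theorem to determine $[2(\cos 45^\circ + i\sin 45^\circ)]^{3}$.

By De Moivre: z^n = r^n(cos(nθ) + i sin(nθ))
= 2^3(cos(3*45°) + i sin(3*45°))
= 8(cos 135° + i sin 135°)
= -4*sqrt(2) + 4*sqrt(2)i
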